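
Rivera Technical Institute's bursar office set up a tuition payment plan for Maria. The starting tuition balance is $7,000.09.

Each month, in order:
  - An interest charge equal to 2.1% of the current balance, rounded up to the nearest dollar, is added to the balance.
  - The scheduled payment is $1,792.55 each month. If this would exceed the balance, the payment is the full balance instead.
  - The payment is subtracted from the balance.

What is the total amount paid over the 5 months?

Month 1: opening $7,000.09; interest $148.00 → $7,148.09; payment $1,792.55; balance $5,355.54
Month 2: opening $5,355.54; interest $113.00 → $5,468.54; payment $1,792.55; balance $3,675.99
Month 3: opening $3,675.99; interest $78.00 → $3,753.99; payment $1,792.55; balance $1,961.44
Month 4: opening $1,961.44; interest $42.00 → $2,003.44; payment $1,792.55; balance $210.89
Month 5: opening $210.89; interest $5.00 → $215.89; payment $215.89; balance $0.00
Total paid: $7,386.09

$7,386.09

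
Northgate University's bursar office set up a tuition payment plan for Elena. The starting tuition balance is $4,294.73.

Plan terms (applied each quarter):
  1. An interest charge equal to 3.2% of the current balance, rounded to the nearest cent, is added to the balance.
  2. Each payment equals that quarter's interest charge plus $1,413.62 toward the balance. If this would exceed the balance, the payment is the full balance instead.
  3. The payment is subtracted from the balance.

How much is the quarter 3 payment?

# | Opening | Interest | Payment | End bal
1 | $4,294.73 | $137.43 | $1,551.05 | $2,881.11
2 | $2,881.11 | $92.20 | $1,505.82 | $1,467.49
3 | $1,467.49 | $46.96 | $1,460.58 | $53.87

$1,460.58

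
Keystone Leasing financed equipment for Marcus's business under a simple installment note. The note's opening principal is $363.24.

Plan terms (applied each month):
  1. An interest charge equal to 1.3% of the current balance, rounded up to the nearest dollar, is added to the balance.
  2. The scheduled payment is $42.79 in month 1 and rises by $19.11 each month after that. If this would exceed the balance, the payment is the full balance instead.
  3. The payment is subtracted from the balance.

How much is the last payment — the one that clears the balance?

# | Opening | Interest | Payment | End bal
1 | $363.24 | $5.00 | $42.79 | $325.45
2 | $325.45 | $5.00 | $61.90 | $268.55
3 | $268.55 | $4.00 | $81.01 | $191.54
4 | $191.54 | $3.00 | $100.12 | $94.42
5 | $94.42 | $2.00 | $96.42 | $0.00

$96.42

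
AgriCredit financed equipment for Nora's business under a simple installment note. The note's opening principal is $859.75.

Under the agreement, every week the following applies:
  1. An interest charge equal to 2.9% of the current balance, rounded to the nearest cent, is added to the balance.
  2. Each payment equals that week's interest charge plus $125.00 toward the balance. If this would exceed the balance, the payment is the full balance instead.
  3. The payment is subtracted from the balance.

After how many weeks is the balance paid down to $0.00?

# | Opening | Interest | Payment | End bal
1 | $859.75 | $24.93 | $149.93 | $734.75
2 | $734.75 | $21.31 | $146.31 | $609.75
3 | $609.75 | $17.68 | $142.68 | $484.75
4 | $484.75 | $14.06 | $139.06 | $359.75
5 | $359.75 | $10.43 | $135.43 | $234.75
6 | $234.75 | $6.81 | $131.81 | $109.75
7 | $109.75 | $3.18 | $112.93 | $0.00
Balance reaches $0.00 in week 7.

7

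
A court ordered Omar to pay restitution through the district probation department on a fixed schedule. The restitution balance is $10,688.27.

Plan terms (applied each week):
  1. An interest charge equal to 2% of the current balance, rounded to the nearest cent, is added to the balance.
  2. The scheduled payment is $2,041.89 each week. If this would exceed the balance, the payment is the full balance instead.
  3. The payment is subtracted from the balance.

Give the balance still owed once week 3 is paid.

$5,093.48

Week 1: opening $10,688.27; interest $213.77 → $10,902.04; payment $2,041.89; balance $8,860.15
Week 2: opening $8,860.15; interest $177.20 → $9,037.35; payment $2,041.89; balance $6,995.46
Week 3: opening $6,995.46; interest $139.91 → $7,135.37; payment $2,041.89; balance $5,093.48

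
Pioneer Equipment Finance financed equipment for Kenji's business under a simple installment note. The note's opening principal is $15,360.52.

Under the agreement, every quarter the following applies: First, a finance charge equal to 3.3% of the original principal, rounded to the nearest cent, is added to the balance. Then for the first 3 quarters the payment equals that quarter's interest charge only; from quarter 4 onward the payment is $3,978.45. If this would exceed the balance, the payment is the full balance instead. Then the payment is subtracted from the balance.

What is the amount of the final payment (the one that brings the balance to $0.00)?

Quarter 1: $15,360.52 +$506.90 interest = $15,867.42; pay $506.90 → $15,360.52
Quarter 2: $15,360.52 +$506.90 interest = $15,867.42; pay $506.90 → $15,360.52
Quarter 3: $15,360.52 +$506.90 interest = $15,867.42; pay $506.90 → $15,360.52
Quarter 4: $15,360.52 +$506.90 interest = $15,867.42; pay $3,978.45 → $11,888.97
Quarter 5: $11,888.97 +$506.90 interest = $12,395.87; pay $3,978.45 → $8,417.42
Quarter 6: $8,417.42 +$506.90 interest = $8,924.32; pay $3,978.45 → $4,945.87
Quarter 7: $4,945.87 +$506.90 interest = $5,452.77; pay $3,978.45 → $1,474.32
Quarter 8: $1,474.32 +$506.90 interest = $1,981.22; pay $1,981.22 → $0.00

$1,981.22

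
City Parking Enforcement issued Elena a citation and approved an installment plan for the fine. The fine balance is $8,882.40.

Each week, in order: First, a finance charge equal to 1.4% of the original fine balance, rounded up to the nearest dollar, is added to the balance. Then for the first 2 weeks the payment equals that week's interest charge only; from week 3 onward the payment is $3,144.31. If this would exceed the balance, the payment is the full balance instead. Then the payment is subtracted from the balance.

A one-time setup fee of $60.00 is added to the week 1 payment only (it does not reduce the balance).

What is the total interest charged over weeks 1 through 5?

Week 1: $8,882.40 +$125.00 interest = $9,007.40; pay $125.00 (+ $60.00 fee) → $8,882.40
Week 2: $8,882.40 +$125.00 interest = $9,007.40; pay $125.00 → $8,882.40
Week 3: $8,882.40 +$125.00 interest = $9,007.40; pay $3,144.31 → $5,863.09
Week 4: $5,863.09 +$125.00 interest = $5,988.09; pay $3,144.31 → $2,843.78
Week 5: $2,843.78 +$125.00 interest = $2,968.78; pay $2,968.78 → $0.00
Total interest: $125.00 + $125.00 + $125.00 + $125.00 + $125.00 = $625.00

$625.00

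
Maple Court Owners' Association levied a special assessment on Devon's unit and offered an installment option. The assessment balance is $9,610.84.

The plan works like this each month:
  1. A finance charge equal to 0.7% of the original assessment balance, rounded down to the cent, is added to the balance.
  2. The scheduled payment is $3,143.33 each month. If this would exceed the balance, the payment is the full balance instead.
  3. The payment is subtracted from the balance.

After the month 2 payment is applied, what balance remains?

$3,458.72

Month 1: $9,610.84 +$67.27 interest = $9,678.11; pay $3,143.33 → $6,534.78
Month 2: $6,534.78 +$67.27 interest = $6,602.05; pay $3,143.33 → $3,458.72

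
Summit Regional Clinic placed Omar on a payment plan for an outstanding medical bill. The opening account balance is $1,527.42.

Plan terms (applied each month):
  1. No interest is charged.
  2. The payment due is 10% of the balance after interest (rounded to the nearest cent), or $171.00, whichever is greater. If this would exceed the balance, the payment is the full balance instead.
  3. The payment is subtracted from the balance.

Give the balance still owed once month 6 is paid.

$501.42

Month 1: $1,527.42 − $171.00 → $1,356.42
Month 2: $1,356.42 − $171.00 → $1,185.42
Month 3: $1,185.42 − $171.00 → $1,014.42
Month 4: $1,014.42 − $171.00 → $843.42
Month 5: $843.42 − $171.00 → $672.42
Month 6: $672.42 − $171.00 → $501.42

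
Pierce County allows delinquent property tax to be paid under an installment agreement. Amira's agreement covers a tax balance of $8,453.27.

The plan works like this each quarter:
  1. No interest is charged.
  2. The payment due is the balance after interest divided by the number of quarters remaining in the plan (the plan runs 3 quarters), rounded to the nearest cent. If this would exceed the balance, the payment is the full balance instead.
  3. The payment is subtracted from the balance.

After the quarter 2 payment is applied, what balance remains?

$2,817.75

# | Opening | Payment | End bal
1 | $8,453.27 | $2,817.76 | $5,635.51
2 | $5,635.51 | $2,817.76 | $2,817.75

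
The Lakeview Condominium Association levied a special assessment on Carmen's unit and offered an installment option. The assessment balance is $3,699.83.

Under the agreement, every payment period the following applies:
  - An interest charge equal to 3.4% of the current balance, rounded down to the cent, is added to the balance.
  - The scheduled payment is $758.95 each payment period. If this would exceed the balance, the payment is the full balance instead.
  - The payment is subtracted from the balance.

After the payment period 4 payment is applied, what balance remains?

Payment period 1: $3,699.83 +$125.79 interest = $3,825.62; pay $758.95 → $3,066.67
Payment period 2: $3,066.67 +$104.26 interest = $3,170.93; pay $758.95 → $2,411.98
Payment period 3: $2,411.98 +$82.00 interest = $2,493.98; pay $758.95 → $1,735.03
Payment period 4: $1,735.03 +$58.99 interest = $1,794.02; pay $758.95 → $1,035.07

$1,035.07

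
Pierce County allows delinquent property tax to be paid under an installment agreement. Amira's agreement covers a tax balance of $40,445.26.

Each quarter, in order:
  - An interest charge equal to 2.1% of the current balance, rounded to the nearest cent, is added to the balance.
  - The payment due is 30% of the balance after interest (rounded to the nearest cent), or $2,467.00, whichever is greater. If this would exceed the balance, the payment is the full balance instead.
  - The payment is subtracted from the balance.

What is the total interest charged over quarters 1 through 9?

$2,760.44

Quarter 1: $40,445.26 +$849.35 interest = $41,294.61; pay $12,388.38 → $28,906.23
Quarter 2: $28,906.23 +$607.03 interest = $29,513.26; pay $8,853.98 → $20,659.28
Quarter 3: $20,659.28 +$433.84 interest = $21,093.12; pay $6,327.94 → $14,765.18
Quarter 4: $14,765.18 +$310.07 interest = $15,075.25; pay $4,522.58 → $10,552.67
Quarter 5: $10,552.67 +$221.61 interest = $10,774.28; pay $3,232.28 → $7,542.00
Quarter 6: $7,542.00 +$158.38 interest = $7,700.38; pay $2,467.00 → $5,233.38
Quarter 7: $5,233.38 +$109.90 interest = $5,343.28; pay $2,467.00 → $2,876.28
Quarter 8: $2,876.28 +$60.40 interest = $2,936.68; pay $2,467.00 → $469.68
Quarter 9: $469.68 +$9.86 interest = $479.54; pay $479.54 → $0.00
Total interest: $849.35 + $607.03 + $433.84 + $310.07 + $221.61 + $158.38 + $109.90 + $60.40 + $9.86 = $2,760.44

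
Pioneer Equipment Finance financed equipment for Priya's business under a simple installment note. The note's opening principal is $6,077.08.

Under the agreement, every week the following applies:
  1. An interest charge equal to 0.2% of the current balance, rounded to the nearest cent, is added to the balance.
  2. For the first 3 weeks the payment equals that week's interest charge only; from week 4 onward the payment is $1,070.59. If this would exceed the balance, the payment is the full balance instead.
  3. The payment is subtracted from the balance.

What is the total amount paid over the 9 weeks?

$6,154.62

Week 1: $6,077.08 +$12.15 interest = $6,089.23; pay $12.15 → $6,077.08
Week 2: $6,077.08 +$12.15 interest = $6,089.23; pay $12.15 → $6,077.08
Week 3: $6,077.08 +$12.15 interest = $6,089.23; pay $12.15 → $6,077.08
Week 4: $6,077.08 +$12.15 interest = $6,089.23; pay $1,070.59 → $5,018.64
Week 5: $5,018.64 +$10.04 interest = $5,028.68; pay $1,070.59 → $3,958.09
Week 6: $3,958.09 +$7.92 interest = $3,966.01; pay $1,070.59 → $2,895.42
Week 7: $2,895.42 +$5.79 interest = $2,901.21; pay $1,070.59 → $1,830.62
Week 8: $1,830.62 +$3.66 interest = $1,834.28; pay $1,070.59 → $763.69
Week 9: $763.69 +$1.53 interest = $765.22; pay $765.22 → $0.00
Total paid: $6,154.62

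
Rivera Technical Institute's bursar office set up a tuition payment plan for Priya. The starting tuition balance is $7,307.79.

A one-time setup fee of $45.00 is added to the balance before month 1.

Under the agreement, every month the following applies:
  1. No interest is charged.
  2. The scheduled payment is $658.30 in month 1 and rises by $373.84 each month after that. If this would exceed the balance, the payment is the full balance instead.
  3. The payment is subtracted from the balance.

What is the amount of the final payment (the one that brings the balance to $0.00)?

$322.89

# | Opening | Payment | End bal
1 | $7,352.79 | $658.30 | $6,694.49
2 | $6,694.49 | $1,032.14 | $5,662.35
3 | $5,662.35 | $1,405.98 | $4,256.37
4 | $4,256.37 | $1,779.82 | $2,476.55
5 | $2,476.55 | $2,153.66 | $322.89
6 | $322.89 | $322.89 | $0.00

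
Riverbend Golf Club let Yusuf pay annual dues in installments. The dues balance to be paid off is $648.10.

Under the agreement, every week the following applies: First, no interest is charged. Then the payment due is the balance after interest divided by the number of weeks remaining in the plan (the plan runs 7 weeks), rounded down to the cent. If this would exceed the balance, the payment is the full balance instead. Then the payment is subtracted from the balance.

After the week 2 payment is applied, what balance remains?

$462.94

# | Opening | Payment | End bal
1 | $648.10 | $92.58 | $555.52
2 | $555.52 | $92.58 | $462.94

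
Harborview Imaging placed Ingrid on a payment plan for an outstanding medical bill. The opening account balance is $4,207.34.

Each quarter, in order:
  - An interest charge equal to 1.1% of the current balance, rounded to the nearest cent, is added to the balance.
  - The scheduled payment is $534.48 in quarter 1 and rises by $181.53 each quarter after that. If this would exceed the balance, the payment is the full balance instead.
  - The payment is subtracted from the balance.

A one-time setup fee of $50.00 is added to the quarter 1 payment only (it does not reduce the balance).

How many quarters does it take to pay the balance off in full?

Quarter 1: $4,207.34 +$46.28 interest = $4,253.62; pay $534.48 (+ $50.00 fee) → $3,719.14
Quarter 2: $3,719.14 +$40.91 interest = $3,760.05; pay $716.01 → $3,044.04
Quarter 3: $3,044.04 +$33.48 interest = $3,077.52; pay $897.54 → $2,179.98
Quarter 4: $2,179.98 +$23.98 interest = $2,203.96; pay $1,079.07 → $1,124.89
Quarter 5: $1,124.89 +$12.37 interest = $1,137.26; pay $1,137.26 → $0.00
Balance reaches $0.00 in quarter 5.

5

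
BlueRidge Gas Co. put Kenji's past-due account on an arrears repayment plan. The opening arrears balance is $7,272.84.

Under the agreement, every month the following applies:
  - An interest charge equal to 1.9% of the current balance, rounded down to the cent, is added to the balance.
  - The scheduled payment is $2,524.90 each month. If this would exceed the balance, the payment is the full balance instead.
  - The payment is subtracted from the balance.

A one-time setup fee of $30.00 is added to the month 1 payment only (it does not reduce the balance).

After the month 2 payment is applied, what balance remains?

$2,454.05

# | Opening | Interest | Payment | Fee | End bal
1 | $7,272.84 | $138.18 | $2,524.90 | $30.00 | $4,886.12
2 | $4,886.12 | $92.83 | $2,524.90 | — | $2,454.05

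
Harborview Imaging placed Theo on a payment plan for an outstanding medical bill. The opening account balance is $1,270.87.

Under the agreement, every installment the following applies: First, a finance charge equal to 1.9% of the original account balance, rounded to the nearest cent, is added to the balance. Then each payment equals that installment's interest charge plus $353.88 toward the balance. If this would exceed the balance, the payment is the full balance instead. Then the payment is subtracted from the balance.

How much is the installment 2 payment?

$378.03

Installment 1: $1,270.87 +$24.15 interest = $1,295.02; pay $378.03 → $916.99
Installment 2: $916.99 +$24.15 interest = $941.14; pay $378.03 → $563.11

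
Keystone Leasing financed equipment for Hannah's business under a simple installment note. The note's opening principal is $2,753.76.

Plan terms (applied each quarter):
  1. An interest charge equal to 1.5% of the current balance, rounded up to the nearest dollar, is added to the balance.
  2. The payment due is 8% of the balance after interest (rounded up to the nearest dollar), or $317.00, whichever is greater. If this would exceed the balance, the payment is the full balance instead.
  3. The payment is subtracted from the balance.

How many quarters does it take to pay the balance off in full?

Quarter 1: opening $2,753.76; interest $42.00 → $2,795.76; payment $317.00; balance $2,478.76
Quarter 2: opening $2,478.76; interest $38.00 → $2,516.76; payment $317.00; balance $2,199.76
Quarter 3: opening $2,199.76; interest $33.00 → $2,232.76; payment $317.00; balance $1,915.76
Quarter 4: opening $1,915.76; interest $29.00 → $1,944.76; payment $317.00; balance $1,627.76
Quarter 5: opening $1,627.76; interest $25.00 → $1,652.76; payment $317.00; balance $1,335.76
Quarter 6: opening $1,335.76; interest $21.00 → $1,356.76; payment $317.00; balance $1,039.76
Quarter 7: opening $1,039.76; interest $16.00 → $1,055.76; payment $317.00; balance $738.76
Quarter 8: opening $738.76; interest $12.00 → $750.76; payment $317.00; balance $433.76
Quarter 9: opening $433.76; interest $7.00 → $440.76; payment $317.00; balance $123.76
Quarter 10: opening $123.76; interest $2.00 → $125.76; payment $125.76; balance $0.00
Balance reaches $0.00 in quarter 10.

10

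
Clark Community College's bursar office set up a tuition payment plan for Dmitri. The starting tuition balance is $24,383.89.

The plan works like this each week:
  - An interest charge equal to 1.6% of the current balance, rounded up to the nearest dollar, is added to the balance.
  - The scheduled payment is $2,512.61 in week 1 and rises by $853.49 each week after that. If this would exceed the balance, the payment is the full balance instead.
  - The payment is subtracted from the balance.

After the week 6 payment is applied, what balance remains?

$0.00

Week 1: opening $24,383.89; interest $391.00 → $24,774.89; payment $2,512.61; balance $22,262.28
Week 2: opening $22,262.28; interest $357.00 → $22,619.28; payment $3,366.10; balance $19,253.18
Week 3: opening $19,253.18; interest $309.00 → $19,562.18; payment $4,219.59; balance $15,342.59
Week 4: opening $15,342.59; interest $246.00 → $15,588.59; payment $5,073.08; balance $10,515.51
Week 5: opening $10,515.51; interest $169.00 → $10,684.51; payment $5,926.57; balance $4,757.94
Week 6: opening $4,757.94; interest $77.00 → $4,834.94; payment $4,834.94; balance $0.00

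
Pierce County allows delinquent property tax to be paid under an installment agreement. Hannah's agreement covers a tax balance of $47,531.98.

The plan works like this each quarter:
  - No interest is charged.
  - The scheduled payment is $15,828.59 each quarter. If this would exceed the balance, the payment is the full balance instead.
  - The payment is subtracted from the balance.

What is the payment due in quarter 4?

Quarter 1: opening $47,531.98; payment $15,828.59; balance $31,703.39
Quarter 2: opening $31,703.39; payment $15,828.59; balance $15,874.80
Quarter 3: opening $15,874.80; payment $15,828.59; balance $46.21
Quarter 4: opening $46.21; payment $46.21; balance $0.00

$46.21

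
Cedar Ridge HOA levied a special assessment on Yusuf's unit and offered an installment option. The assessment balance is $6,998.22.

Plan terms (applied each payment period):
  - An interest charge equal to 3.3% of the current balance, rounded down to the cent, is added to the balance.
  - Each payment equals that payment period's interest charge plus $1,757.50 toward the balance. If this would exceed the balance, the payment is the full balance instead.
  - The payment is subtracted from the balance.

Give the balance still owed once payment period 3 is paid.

Payment period 1: opening $6,998.22; interest $230.94 → $7,229.16; payment $1,988.44; balance $5,240.72
Payment period 2: opening $5,240.72; interest $172.94 → $5,413.66; payment $1,930.44; balance $3,483.22
Payment period 3: opening $3,483.22; interest $114.94 → $3,598.16; payment $1,872.44; balance $1,725.72

$1,725.72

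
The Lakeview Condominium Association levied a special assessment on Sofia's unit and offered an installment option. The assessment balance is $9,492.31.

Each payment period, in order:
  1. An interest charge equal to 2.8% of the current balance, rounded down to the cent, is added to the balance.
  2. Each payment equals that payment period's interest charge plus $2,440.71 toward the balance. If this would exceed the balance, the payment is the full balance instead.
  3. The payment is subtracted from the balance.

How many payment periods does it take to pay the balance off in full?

4

Payment period 1: opening $9,492.31; interest $265.78 → $9,758.09; payment $2,706.49; balance $7,051.60
Payment period 2: opening $7,051.60; interest $197.44 → $7,249.04; payment $2,638.15; balance $4,610.89
Payment period 3: opening $4,610.89; interest $129.10 → $4,739.99; payment $2,569.81; balance $2,170.18
Payment period 4: opening $2,170.18; interest $60.76 → $2,230.94; payment $2,230.94; balance $0.00
Balance reaches $0.00 in payment period 4.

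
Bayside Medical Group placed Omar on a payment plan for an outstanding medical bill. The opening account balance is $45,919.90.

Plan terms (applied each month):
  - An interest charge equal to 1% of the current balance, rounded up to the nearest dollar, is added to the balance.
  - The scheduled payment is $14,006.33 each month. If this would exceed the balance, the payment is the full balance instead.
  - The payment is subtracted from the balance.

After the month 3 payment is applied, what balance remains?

$4,871.91

Month 1: $45,919.90 +$460.00 interest = $46,379.90; pay $14,006.33 → $32,373.57
Month 2: $32,373.57 +$324.00 interest = $32,697.57; pay $14,006.33 → $18,691.24
Month 3: $18,691.24 +$187.00 interest = $18,878.24; pay $14,006.33 → $4,871.91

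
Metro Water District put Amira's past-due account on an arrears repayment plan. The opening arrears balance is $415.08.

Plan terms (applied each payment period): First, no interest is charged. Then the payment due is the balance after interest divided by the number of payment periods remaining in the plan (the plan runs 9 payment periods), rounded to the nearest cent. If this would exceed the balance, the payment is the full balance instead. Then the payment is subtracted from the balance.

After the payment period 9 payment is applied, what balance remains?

Payment period 1: $415.08 − $46.12 → $368.96
Payment period 2: $368.96 − $46.12 → $322.84
Payment period 3: $322.84 − $46.12 → $276.72
Payment period 4: $276.72 − $46.12 → $230.60
Payment period 5: $230.60 − $46.12 → $184.48
Payment period 6: $184.48 − $46.12 → $138.36
Payment period 7: $138.36 − $46.12 → $92.24
Payment period 8: $92.24 − $46.12 → $46.12
Payment period 9: $46.12 − $46.12 → $0.00

$0.00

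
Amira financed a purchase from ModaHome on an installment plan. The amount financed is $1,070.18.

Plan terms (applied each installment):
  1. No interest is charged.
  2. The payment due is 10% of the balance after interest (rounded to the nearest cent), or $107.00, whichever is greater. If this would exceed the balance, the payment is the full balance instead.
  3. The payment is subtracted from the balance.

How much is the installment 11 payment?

$0.16

Installment 1: $1,070.18 − $107.02 → $963.16
Installment 2: $963.16 − $107.00 → $856.16
Installment 3: $856.16 − $107.00 → $749.16
Installment 4: $749.16 − $107.00 → $642.16
Installment 5: $642.16 − $107.00 → $535.16
Installment 6: $535.16 − $107.00 → $428.16
Installment 7: $428.16 − $107.00 → $321.16
Installment 8: $321.16 − $107.00 → $214.16
Installment 9: $214.16 − $107.00 → $107.16
Installment 10: $107.16 − $107.00 → $0.16
Installment 11: $0.16 − $0.16 → $0.00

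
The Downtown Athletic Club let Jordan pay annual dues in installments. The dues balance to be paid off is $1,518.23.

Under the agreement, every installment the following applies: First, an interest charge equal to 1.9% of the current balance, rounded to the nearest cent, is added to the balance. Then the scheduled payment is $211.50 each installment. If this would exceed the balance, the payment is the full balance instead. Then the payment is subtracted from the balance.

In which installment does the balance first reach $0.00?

# | Opening | Interest | Payment | End bal
1 | $1,518.23 | $28.85 | $211.50 | $1,335.58
2 | $1,335.58 | $25.38 | $211.50 | $1,149.46
3 | $1,149.46 | $21.84 | $211.50 | $959.80
4 | $959.80 | $18.24 | $211.50 | $766.54
5 | $766.54 | $14.56 | $211.50 | $569.60
6 | $569.60 | $10.82 | $211.50 | $368.92
7 | $368.92 | $7.01 | $211.50 | $164.43
8 | $164.43 | $3.12 | $167.55 | $0.00
Balance reaches $0.00 in installment 8.

8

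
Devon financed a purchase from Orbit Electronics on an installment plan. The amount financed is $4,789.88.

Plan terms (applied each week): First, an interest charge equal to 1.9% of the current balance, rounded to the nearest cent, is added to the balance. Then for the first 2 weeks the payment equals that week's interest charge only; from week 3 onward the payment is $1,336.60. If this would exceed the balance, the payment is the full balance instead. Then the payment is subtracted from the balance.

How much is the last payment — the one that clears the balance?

$1,000.31

Week 1: $4,789.88 +$91.01 interest = $4,880.89; pay $91.01 → $4,789.88
Week 2: $4,789.88 +$91.01 interest = $4,880.89; pay $91.01 → $4,789.88
Week 3: $4,789.88 +$91.01 interest = $4,880.89; pay $1,336.60 → $3,544.29
Week 4: $3,544.29 +$67.34 interest = $3,611.63; pay $1,336.60 → $2,275.03
Week 5: $2,275.03 +$43.23 interest = $2,318.26; pay $1,336.60 → $981.66
Week 6: $981.66 +$18.65 interest = $1,000.31; pay $1,000.31 → $0.00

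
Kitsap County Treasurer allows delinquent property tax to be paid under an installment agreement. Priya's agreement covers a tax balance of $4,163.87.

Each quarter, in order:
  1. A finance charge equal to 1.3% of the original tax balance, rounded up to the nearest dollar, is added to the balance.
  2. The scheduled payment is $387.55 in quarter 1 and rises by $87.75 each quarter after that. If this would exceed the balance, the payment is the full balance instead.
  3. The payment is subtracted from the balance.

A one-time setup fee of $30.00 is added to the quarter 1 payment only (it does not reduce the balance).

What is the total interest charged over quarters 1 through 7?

Quarter 1: opening $4,163.87; interest $55.00 → $4,218.87; payment $387.55 (+ $30.00 fee); balance $3,831.32
Quarter 2: opening $3,831.32; interest $55.00 → $3,886.32; payment $475.30; balance $3,411.02
Quarter 3: opening $3,411.02; interest $55.00 → $3,466.02; payment $563.05; balance $2,902.97
Quarter 4: opening $2,902.97; interest $55.00 → $2,957.97; payment $650.80; balance $2,307.17
Quarter 5: opening $2,307.17; interest $55.00 → $2,362.17; payment $738.55; balance $1,623.62
Quarter 6: opening $1,623.62; interest $55.00 → $1,678.62; payment $826.30; balance $852.32
Quarter 7: opening $852.32; interest $55.00 → $907.32; payment $907.32; balance $0.00
Total interest: $55.00 + $55.00 + $55.00 + $55.00 + $55.00 + $55.00 + $55.00 = $385.00

$385.00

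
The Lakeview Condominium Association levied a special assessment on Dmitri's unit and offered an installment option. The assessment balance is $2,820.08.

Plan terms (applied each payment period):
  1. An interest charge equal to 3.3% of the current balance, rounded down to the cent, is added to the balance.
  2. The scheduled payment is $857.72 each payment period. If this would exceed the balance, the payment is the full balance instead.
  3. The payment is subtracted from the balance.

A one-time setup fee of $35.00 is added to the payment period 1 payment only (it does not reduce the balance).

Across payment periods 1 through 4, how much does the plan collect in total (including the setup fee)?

Payment period 1: $2,820.08 +$93.06 interest = $2,913.14; pay $857.72 (+ $35.00 fee) → $2,055.42
Payment period 2: $2,055.42 +$67.82 interest = $2,123.24; pay $857.72 → $1,265.52
Payment period 3: $1,265.52 +$41.76 interest = $1,307.28; pay $857.72 → $449.56
Payment period 4: $449.56 +$14.83 interest = $464.39; pay $464.39 → $0.00
Total paid: $3,072.55

$3,072.55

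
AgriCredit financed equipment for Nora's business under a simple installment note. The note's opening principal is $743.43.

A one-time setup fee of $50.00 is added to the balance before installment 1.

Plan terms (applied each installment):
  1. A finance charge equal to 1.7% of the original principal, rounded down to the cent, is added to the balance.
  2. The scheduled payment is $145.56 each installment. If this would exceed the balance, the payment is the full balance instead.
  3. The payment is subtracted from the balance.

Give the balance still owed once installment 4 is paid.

$261.71

Installment 1: $793.43 +$12.63 interest = $806.06; pay $145.56 → $660.50
Installment 2: $660.50 +$12.63 interest = $673.13; pay $145.56 → $527.57
Installment 3: $527.57 +$12.63 interest = $540.20; pay $145.56 → $394.64
Installment 4: $394.64 +$12.63 interest = $407.27; pay $145.56 → $261.71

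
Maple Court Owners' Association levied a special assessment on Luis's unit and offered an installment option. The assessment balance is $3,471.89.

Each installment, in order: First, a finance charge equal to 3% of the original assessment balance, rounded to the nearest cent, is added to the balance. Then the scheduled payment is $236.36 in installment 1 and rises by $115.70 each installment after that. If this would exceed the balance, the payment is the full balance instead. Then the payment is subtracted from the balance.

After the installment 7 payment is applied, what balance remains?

$116.79

Installment 1: opening $3,471.89; interest $104.16 → $3,576.05; payment $236.36; balance $3,339.69
Installment 2: opening $3,339.69; interest $104.16 → $3,443.85; payment $352.06; balance $3,091.79
Installment 3: opening $3,091.79; interest $104.16 → $3,195.95; payment $467.76; balance $2,728.19
Installment 4: opening $2,728.19; interest $104.16 → $2,832.35; payment $583.46; balance $2,248.89
Installment 5: opening $2,248.89; interest $104.16 → $2,353.05; payment $699.16; balance $1,653.89
Installment 6: opening $1,653.89; interest $104.16 → $1,758.05; payment $814.86; balance $943.19
Installment 7: opening $943.19; interest $104.16 → $1,047.35; payment $930.56; balance $116.79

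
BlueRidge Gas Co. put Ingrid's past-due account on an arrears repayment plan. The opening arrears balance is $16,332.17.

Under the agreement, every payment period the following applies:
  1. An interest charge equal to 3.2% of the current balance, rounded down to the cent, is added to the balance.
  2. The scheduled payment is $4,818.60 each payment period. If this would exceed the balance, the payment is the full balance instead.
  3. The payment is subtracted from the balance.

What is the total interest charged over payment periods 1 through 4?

$1,247.92

# | Opening | Interest | Payment | End bal
1 | $16,332.17 | $522.62 | $4,818.60 | $12,036.19
2 | $12,036.19 | $385.15 | $4,818.60 | $7,602.74
3 | $7,602.74 | $243.28 | $4,818.60 | $3,027.42
4 | $3,027.42 | $96.87 | $3,124.29 | $0.00
Total interest: $522.62 + $385.15 + $243.28 + $96.87 = $1,247.92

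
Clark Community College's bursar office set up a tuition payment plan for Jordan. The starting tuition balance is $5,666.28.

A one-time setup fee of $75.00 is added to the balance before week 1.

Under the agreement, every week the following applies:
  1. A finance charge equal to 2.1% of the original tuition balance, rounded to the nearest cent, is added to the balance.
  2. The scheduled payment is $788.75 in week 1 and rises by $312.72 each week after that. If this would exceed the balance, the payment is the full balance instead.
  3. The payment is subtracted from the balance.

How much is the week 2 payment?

# | Opening | Interest | Payment | End bal
1 | $5,741.28 | $118.99 | $788.75 | $5,071.52
2 | $5,071.52 | $118.99 | $1,101.47 | $4,089.04

$1,101.47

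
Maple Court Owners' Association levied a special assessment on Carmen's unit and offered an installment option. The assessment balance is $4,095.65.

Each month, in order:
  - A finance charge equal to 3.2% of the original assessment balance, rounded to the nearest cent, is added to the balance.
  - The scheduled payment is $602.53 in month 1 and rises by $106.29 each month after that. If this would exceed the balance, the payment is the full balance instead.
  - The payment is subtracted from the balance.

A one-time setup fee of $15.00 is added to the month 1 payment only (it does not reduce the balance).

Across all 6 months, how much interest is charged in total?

$786.36

# | Opening | Interest | Payment | Fee | End bal
1 | $4,095.65 | $131.06 | $602.53 | $15.00 | $3,624.18
2 | $3,624.18 | $131.06 | $708.82 | — | $3,046.42
3 | $3,046.42 | $131.06 | $815.11 | — | $2,362.37
4 | $2,362.37 | $131.06 | $921.40 | — | $1,572.03
5 | $1,572.03 | $131.06 | $1,027.69 | — | $675.40
6 | $675.40 | $131.06 | $806.46 | — | $0.00
Total interest: $131.06 + $131.06 + $131.06 + $131.06 + $131.06 + $131.06 = $786.36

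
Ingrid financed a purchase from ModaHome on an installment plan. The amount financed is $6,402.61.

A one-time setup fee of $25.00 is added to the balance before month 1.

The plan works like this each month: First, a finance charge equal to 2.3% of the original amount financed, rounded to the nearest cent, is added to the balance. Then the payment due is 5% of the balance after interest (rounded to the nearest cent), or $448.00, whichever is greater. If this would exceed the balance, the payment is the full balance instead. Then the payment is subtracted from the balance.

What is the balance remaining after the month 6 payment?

# | Opening | Interest | Payment | End bal
1 | $6,427.61 | $147.26 | $448.00 | $6,126.87
2 | $6,126.87 | $147.26 | $448.00 | $5,826.13
3 | $5,826.13 | $147.26 | $448.00 | $5,525.39
4 | $5,525.39 | $147.26 | $448.00 | $5,224.65
5 | $5,224.65 | $147.26 | $448.00 | $4,923.91
6 | $4,923.91 | $147.26 | $448.00 | $4,623.17

$4,623.17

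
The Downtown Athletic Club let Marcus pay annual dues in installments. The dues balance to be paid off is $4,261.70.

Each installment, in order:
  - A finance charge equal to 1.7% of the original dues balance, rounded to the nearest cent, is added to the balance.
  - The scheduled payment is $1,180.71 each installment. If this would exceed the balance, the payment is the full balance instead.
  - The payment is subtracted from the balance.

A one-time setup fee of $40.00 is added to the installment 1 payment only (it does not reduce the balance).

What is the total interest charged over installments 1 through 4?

# | Opening | Interest | Payment | Fee | End bal
1 | $4,261.70 | $72.45 | $1,180.71 | $40.00 | $3,153.44
2 | $3,153.44 | $72.45 | $1,180.71 | — | $2,045.18
3 | $2,045.18 | $72.45 | $1,180.71 | — | $936.92
4 | $936.92 | $72.45 | $1,009.37 | — | $0.00
Total interest: $72.45 + $72.45 + $72.45 + $72.45 = $289.80

$289.80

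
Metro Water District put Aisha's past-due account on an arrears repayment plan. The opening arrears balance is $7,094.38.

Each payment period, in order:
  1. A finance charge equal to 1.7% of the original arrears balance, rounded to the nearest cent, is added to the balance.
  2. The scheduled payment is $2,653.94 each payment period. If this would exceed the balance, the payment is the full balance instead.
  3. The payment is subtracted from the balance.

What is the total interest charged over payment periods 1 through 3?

$361.80

Payment period 1: opening $7,094.38; interest $120.60 → $7,214.98; payment $2,653.94; balance $4,561.04
Payment period 2: opening $4,561.04; interest $120.60 → $4,681.64; payment $2,653.94; balance $2,027.70
Payment period 3: opening $2,027.70; interest $120.60 → $2,148.30; payment $2,148.30; balance $0.00
Total interest: $120.60 + $120.60 + $120.60 = $361.80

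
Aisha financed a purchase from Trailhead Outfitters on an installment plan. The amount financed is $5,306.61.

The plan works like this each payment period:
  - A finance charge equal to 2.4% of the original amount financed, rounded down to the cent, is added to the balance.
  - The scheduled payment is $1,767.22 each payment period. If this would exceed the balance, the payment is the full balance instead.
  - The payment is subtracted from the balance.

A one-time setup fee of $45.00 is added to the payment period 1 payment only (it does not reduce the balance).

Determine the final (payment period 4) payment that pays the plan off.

$514.35

Payment period 1: $5,306.61 +$127.35 interest = $5,433.96; pay $1,767.22 (+ $45.00 fee) → $3,666.74
Payment period 2: $3,666.74 +$127.35 interest = $3,794.09; pay $1,767.22 → $2,026.87
Payment period 3: $2,026.87 +$127.35 interest = $2,154.22; pay $1,767.22 → $387.00
Payment period 4: $387.00 +$127.35 interest = $514.35; pay $514.35 → $0.00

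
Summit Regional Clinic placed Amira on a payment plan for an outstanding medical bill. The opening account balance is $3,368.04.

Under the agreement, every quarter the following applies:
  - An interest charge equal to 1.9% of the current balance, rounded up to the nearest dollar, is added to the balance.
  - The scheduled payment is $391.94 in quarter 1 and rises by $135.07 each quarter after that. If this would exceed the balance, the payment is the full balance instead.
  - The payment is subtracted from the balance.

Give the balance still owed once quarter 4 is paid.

Quarter 1: opening $3,368.04; interest $64.00 → $3,432.04; payment $391.94; balance $3,040.10
Quarter 2: opening $3,040.10; interest $58.00 → $3,098.10; payment $527.01; balance $2,571.09
Quarter 3: opening $2,571.09; interest $49.00 → $2,620.09; payment $662.08; balance $1,958.01
Quarter 4: opening $1,958.01; interest $38.00 → $1,996.01; payment $797.15; balance $1,198.86

$1,198.86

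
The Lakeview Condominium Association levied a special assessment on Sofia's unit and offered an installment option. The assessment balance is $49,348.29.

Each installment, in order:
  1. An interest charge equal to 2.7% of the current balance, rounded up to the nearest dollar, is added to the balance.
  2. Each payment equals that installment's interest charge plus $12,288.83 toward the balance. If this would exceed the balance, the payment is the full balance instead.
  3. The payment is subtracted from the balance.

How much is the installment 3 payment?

$12,957.83

# | Opening | Interest | Payment | End bal
1 | $49,348.29 | $1,333.00 | $13,621.83 | $37,059.46
2 | $37,059.46 | $1,001.00 | $13,289.83 | $24,770.63
3 | $24,770.63 | $669.00 | $12,957.83 | $12,481.80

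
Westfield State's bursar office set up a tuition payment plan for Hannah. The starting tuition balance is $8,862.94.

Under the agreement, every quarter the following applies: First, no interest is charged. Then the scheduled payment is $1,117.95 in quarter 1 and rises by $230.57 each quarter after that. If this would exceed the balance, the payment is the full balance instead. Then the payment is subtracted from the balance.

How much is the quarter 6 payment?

Quarter 1: opening $8,862.94; payment $1,117.95; balance $7,744.99
Quarter 2: opening $7,744.99; payment $1,348.52; balance $6,396.47
Quarter 3: opening $6,396.47; payment $1,579.09; balance $4,817.38
Quarter 4: opening $4,817.38; payment $1,809.66; balance $3,007.72
Quarter 5: opening $3,007.72; payment $2,040.23; balance $967.49
Quarter 6: opening $967.49; payment $967.49; balance $0.00

$967.49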